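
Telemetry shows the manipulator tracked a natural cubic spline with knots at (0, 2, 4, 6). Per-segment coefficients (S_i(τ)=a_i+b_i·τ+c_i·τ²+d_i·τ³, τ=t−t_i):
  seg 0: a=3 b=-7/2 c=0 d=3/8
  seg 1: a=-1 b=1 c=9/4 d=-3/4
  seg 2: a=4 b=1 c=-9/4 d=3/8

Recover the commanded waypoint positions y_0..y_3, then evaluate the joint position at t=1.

y_0=3 y_1=-1 y_2=4 y_3=0
S(1) = -1/8

y_0 = S_0(0) = a_0 = 3
y_1 = S_1(0) = a_1 = -1
y_2 = S_2(0) = a_2 = 4
y_3 = S_2(2) = 0
t_q=1 is in segment 0 (τ=1); S_0(τ)=-1/8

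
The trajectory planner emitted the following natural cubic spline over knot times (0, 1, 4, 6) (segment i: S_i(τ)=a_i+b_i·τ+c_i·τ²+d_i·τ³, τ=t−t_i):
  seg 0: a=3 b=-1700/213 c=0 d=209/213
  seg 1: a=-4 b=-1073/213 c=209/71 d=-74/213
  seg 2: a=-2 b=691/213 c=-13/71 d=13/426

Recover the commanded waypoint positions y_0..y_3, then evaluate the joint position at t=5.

y_0 = S_0(0) = a_0 = 3
y_1 = S_1(0) = a_1 = -4
y_2 = S_2(0) = a_2 = -2
y_3 = S_2(2) = 4
t_q=5 is in segment 2 (τ=1); S_2(τ)=155/142

y_0=3 y_1=-4 y_2=-2 y_3=4
S(5) = 155/142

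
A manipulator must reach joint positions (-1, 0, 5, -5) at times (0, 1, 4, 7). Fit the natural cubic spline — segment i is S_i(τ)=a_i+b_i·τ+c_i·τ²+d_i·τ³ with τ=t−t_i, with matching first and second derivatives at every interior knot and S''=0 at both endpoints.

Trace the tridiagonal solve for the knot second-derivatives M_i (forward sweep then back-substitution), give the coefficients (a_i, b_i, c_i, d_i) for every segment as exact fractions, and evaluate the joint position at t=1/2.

  seg 0: a=-1 b=64/87 c=0 d=23/87
  seg 1: a=0 b=133/87 c=23/29 d=-65/261
  seg 2: a=5 b=-38/87 c=-42/29 d=14/87
S(1/2) = -139/232

Δ: Δ0=1, Δ1=5/3, Δ2=-10/3
row 1: diag=8, rhs=4; c'=3/8, d'=1/2
row 2: denom=12−3·3/8=87/8; d'=(-30−3·1/2)/(87/8)=-84/29
back: M2=-84/29
back: M1=1/2−3/8·-84/29=46/29
M: M0=0, M1=46/29, M2=-84/29, M3=0
seg 0: a=-1, c=M0/2=0, d=(M1−M0)/(6·1)=23/87, b=Δ0−h0·(2M0+M1)/6=64/87
seg 1: a=0, c=M1/2=23/29, d=(M2−M1)/(6·3)=-65/261, b=Δ1−h1·(2M1+M2)/6=133/87
seg 2: a=5, c=M2/2=-42/29, d=(M3−M2)/(6·3)=14/87, b=Δ2−h2·(2M2+M3)/6=-38/87
t_q=1/2 → seg 0, τ=1/2; S=-1+64/87·τ+0·τ²+23/87·τ³=-139/232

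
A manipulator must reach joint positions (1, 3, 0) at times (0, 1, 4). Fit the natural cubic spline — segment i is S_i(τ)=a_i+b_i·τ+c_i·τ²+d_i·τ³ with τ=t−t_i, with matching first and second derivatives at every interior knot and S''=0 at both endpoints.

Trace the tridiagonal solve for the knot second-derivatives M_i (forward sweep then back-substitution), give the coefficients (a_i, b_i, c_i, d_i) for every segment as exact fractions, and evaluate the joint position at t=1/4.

Δ: Δ0=2, Δ1=-1
row 1: diag=8, rhs=-18; c'=3/8, d'=-9/4
back: M1=-9/4
M: M0=0, M1=-9/4, M2=0
seg 0: a=1, c=M0/2=0, d=(M1−M0)/(6·1)=-3/8, b=Δ0−h0·(2M0+M1)/6=19/8
seg 1: a=3, c=M1/2=-9/8, d=(M2−M1)/(6·3)=1/8, b=Δ1−h1·(2M1+M2)/6=5/4
t_q=1/4 → seg 0, τ=1/4; S=1+19/8·τ+0·τ²+-3/8·τ³=813/512

  seg 0: a=1 b=19/8 c=0 d=-3/8
  seg 1: a=3 b=5/4 c=-9/8 d=1/8
S(1/4) = 813/512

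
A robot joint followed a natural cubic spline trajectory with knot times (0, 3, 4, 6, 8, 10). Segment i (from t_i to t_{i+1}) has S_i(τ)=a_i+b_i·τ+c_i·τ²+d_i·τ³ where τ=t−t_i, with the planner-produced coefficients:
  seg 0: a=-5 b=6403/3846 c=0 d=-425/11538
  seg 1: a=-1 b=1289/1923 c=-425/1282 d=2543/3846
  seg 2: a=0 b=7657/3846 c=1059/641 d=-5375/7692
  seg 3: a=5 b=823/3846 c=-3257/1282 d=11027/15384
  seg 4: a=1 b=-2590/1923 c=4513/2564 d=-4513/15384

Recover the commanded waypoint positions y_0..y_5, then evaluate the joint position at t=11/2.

y_0 = S_0(0) = a_0 = -5
y_1 = S_1(0) = a_1 = -1
y_2 = S_2(0) = a_2 = 0
y_3 = S_3(0) = a_3 = 5
y_4 = S_4(0) = a_4 = 1
y_5 = S_4(2) = 3
t_q=11/2 is in segment 2 (τ=3/2); S_2(τ)=89129/20512

y_0=-5 y_1=-1 y_2=0 y_3=5 y_4=1 y_5=3
S(11/2) = 89129/20512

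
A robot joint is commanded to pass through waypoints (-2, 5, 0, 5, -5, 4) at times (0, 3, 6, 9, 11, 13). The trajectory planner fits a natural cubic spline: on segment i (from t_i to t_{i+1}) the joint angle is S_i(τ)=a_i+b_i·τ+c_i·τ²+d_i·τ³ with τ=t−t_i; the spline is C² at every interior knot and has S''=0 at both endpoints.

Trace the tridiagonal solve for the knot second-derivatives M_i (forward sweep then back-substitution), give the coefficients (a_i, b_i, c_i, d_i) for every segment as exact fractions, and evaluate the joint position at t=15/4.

  seg 0: a=-2 b=12079/3132 c=0 d=-4771/28188
  seg 1: a=5 b=-1117/1566 c=-4771/3132 d=11327/28188
  seg 2: a=0 b=3121/3132 c=1639/783 d=-17569/28188
  seg 3: a=5 b=-5125/1566 c=-3671/1044 d=2077/1566
  seg 4: a=-5 b=-2227/1566 c=4637/1044 d=-4637/6264
S(15/4) = 84137/22272

Δ: Δ0=7/3, Δ1=-5/3, Δ2=5/3, Δ3=-5, Δ4=9/2
row 1: diag=12, rhs=-24; c'=1/4, d'=-2
row 2: denom=12−3·1/4=45/4; d'=(20−3·-2)/(45/4)=104/45
row 3: denom=10−3·4/15=46/5; d'=(-40−3·104/45)/(46/5)=-352/69
row 4: denom=8−2·5/23=174/23; d'=(57−2·-352/69)/(174/23)=4637/522
back: M4=4637/522
back: M3=-352/69−5/23·4637/522=-3671/522
back: M2=104/45−4/15·-3671/522=3278/783
back: M1=-2−1/4·3278/783=-4771/1566
M: M0=0, M1=-4771/1566, M2=3278/783, M3=-3671/522, M4=4637/522, M5=0
seg 0: a=-2, c=M0/2=0, d=(M1−M0)/(6·3)=-4771/28188, b=Δ0−h0·(2M0+M1)/6=12079/3132
seg 1: a=5, c=M1/2=-4771/3132, d=(M2−M1)/(6·3)=11327/28188, b=Δ1−h1·(2M1+M2)/6=-1117/1566
seg 2: a=0, c=M2/2=1639/783, d=(M3−M2)/(6·3)=-17569/28188, b=Δ2−h2·(2M2+M3)/6=3121/3132
seg 3: a=5, c=M3/2=-3671/1044, d=(M4−M3)/(6·2)=2077/1566, b=Δ3−h3·(2M3+M4)/6=-5125/1566
seg 4: a=-5, c=M4/2=4637/1044, d=(M5−M4)/(6·2)=-4637/6264, b=Δ4−h4·(2M4+M5)/6=-2227/1566
t_q=15/4 → seg 1, τ=3/4; S=5+-1117/1566·τ+-4771/3132·τ²+11327/28188·τ³=84137/22272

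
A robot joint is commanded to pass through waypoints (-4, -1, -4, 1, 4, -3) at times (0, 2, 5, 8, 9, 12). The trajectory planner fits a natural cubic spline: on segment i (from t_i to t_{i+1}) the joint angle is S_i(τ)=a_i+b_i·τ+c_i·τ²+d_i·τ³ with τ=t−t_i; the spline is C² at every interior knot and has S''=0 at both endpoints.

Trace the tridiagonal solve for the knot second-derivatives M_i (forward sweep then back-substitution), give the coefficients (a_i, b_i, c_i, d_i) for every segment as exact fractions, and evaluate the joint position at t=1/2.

  seg 0: a=-4 b=3011/1394 c=0 d=-115/697
  seg 1: a=-1 b=251/1394 c=-690/697 d=2495/12546
  seg 2: a=-4 b=-16/41 c=1115/1394 d=-1433/37638
  seg 3: a=1 b=4713/1394 c=956/2091 d=-3505/4182
  seg 4: a=4 b=3724/2091 c=-8603/4182 d=8603/37638
S(1/2) = -16397/5576

Δ: Δ0=3/2, Δ1=-1, Δ2=5/3, Δ3=3, Δ4=-7/3
row 1: diag=10, rhs=-15; c'=3/10, d'=-3/2
row 2: denom=12−3·3/10=111/10; d'=(16−3·-3/2)/(111/10)=205/111
row 3: denom=8−3·10/37=266/37; d'=(8−3·205/111)/(266/37)=13/38
row 4: denom=8−1·37/266=2091/266; d'=(-32−1·13/38)/(2091/266)=-8603/2091
back: M4=-8603/2091
back: M3=13/38−37/266·-8603/2091=1912/2091
back: M2=205/111−10/37·1912/2091=1115/697
back: M1=-3/2−3/10·1115/697=-1380/697
M: M0=0, M1=-1380/697, M2=1115/697, M3=1912/2091, M4=-8603/2091, M5=0
seg 0: a=-4, c=M0/2=0, d=(M1−M0)/(6·2)=-115/697, b=Δ0−h0·(2M0+M1)/6=3011/1394
seg 1: a=-1, c=M1/2=-690/697, d=(M2−M1)/(6·3)=2495/12546, b=Δ1−h1·(2M1+M2)/6=251/1394
seg 2: a=-4, c=M2/2=1115/1394, d=(M3−M2)/(6·3)=-1433/37638, b=Δ2−h2·(2M2+M3)/6=-16/41
seg 3: a=1, c=M3/2=956/2091, d=(M4−M3)/(6·1)=-3505/4182, b=Δ3−h3·(2M3+M4)/6=4713/1394
seg 4: a=4, c=M4/2=-8603/4182, d=(M5−M4)/(6·3)=8603/37638, b=Δ4−h4·(2M4+M5)/6=3724/2091
t_q=1/2 → seg 0, τ=1/2; S=-4+3011/1394·τ+0·τ²+-115/697·τ³=-16397/5576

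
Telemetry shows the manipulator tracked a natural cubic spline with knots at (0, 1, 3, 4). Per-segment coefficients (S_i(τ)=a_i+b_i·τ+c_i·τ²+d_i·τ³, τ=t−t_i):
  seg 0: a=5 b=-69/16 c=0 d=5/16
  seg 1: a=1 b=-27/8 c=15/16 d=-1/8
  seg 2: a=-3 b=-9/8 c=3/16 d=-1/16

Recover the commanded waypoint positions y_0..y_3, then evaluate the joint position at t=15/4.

y_0 = S_0(0) = a_0 = 5
y_1 = S_1(0) = a_1 = 1
y_2 = S_2(0) = a_2 = -3
y_3 = S_2(1) = -4
t_q=15/4 is in segment 2 (τ=3/4); S_2(τ)=-3855/1024

y_0=5 y_1=1 y_2=-3 y_3=-4
S(15/4) = -3855/1024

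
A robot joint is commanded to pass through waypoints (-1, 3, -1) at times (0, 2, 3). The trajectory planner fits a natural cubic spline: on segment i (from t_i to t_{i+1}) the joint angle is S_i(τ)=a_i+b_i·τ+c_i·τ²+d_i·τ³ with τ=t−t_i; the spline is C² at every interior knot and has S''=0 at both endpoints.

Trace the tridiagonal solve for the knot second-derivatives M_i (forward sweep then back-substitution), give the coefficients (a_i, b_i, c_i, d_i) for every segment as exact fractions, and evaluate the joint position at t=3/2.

Δ: Δ0=2, Δ1=-4
row 1: diag=6, rhs=-36; c'=1/6, d'=-6
back: M1=-6
M: M0=0, M1=-6, M2=0
seg 0: a=-1, c=M0/2=0, d=(M1−M0)/(6·2)=-1/2, b=Δ0−h0·(2M0+M1)/6=4
seg 1: a=3, c=M1/2=-3, d=(M2−M1)/(6·1)=1, b=Δ1−h1·(2M1+M2)/6=-2
t_q=3/2 → seg 0, τ=3/2; S=-1+4·τ+0·τ²+-1/2·τ³=53/16

  seg 0: a=-1 b=4 c=0 d=-1/2
  seg 1: a=3 b=-2 c=-3 d=1
S(3/2) = 53/16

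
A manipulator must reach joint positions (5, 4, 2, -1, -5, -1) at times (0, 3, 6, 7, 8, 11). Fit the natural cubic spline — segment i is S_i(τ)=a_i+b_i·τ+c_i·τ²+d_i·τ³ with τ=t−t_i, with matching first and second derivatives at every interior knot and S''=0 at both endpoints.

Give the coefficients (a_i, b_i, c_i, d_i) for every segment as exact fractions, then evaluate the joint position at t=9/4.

  seg 0: a=5 b=-386/867 c=0 d=97/7803
  seg 1: a=4 b=-95/867 c=97/867 d=-86/867
  seg 2: a=2 b=-1835/867 c=-677/867 d=-89/867
  seg 3: a=-1 b=-1152/289 c=-944/867 d=932/867
  seg 4: a=-5 b=-2548/867 c=1852/867 d=-1852/7803
S(9/4) = 76571/18496

Δ: Δ0=-1/3, Δ1=-2/3, Δ2=-3, Δ3=-4, Δ4=4/3
row 1: diag=12, rhs=-2; c'=1/4, d'=-1/6
row 2: denom=8−3·1/4=29/4; d'=(-14−3·-1/6)/(29/4)=-54/29
row 3: denom=4−1·4/29=112/29; d'=(-6−1·-54/29)/(112/29)=-15/14
row 4: denom=8−1·29/112=867/112; d'=(32−1·-15/14)/(867/112)=3704/867
back: M4=3704/867
back: M3=-15/14−29/112·3704/867=-1888/867
back: M2=-54/29−4/29·-1888/867=-1354/867
back: M1=-1/6−1/4·-1354/867=194/867
M: M0=0, M1=194/867, M2=-1354/867, M3=-1888/867, M4=3704/867, M5=0
seg 0: a=5, c=M0/2=0, d=(M1−M0)/(6·3)=97/7803, b=Δ0−h0·(2M0+M1)/6=-386/867
seg 1: a=4, c=M1/2=97/867, d=(M2−M1)/(6·3)=-86/867, b=Δ1−h1·(2M1+M2)/6=-95/867
seg 2: a=2, c=M2/2=-677/867, d=(M3−M2)/(6·1)=-89/867, b=Δ2−h2·(2M2+M3)/6=-1835/867
seg 3: a=-1, c=M3/2=-944/867, d=(M4−M3)/(6·1)=932/867, b=Δ3−h3·(2M3+M4)/6=-1152/289
seg 4: a=-5, c=M4/2=1852/867, d=(M5−M4)/(6·3)=-1852/7803, b=Δ4−h4·(2M4+M5)/6=-2548/867
t_q=9/4 → seg 0, τ=9/4; S=5+-386/867·τ+0·τ²+97/7803·τ³=76571/18496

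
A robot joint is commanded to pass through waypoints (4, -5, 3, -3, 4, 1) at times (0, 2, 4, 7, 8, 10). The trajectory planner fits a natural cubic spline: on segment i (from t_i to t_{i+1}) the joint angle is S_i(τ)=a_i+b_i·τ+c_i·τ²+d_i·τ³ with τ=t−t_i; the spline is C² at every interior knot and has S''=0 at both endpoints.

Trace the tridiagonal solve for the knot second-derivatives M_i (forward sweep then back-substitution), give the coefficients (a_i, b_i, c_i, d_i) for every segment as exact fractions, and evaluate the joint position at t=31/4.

Δ: Δ0=-9/2, Δ1=4, Δ2=-2, Δ3=7, Δ4=-3/2
row 1: diag=8, rhs=51; c'=1/4, d'=51/8
row 2: denom=10−2·1/4=19/2; d'=(-36−2·51/8)/(19/2)=-195/38
row 3: denom=8−3·6/19=134/19; d'=(54−3·-195/38)/(134/19)=2637/268
row 4: denom=6−1·19/134=785/134; d'=(-51−1·2637/268)/(785/134)=-3261/314
back: M4=-3261/314
back: M3=2637/268−19/134·-3261/314=1776/157
back: M2=-195/38−6/19·1776/157=-2733/314
back: M1=51/8−1/4·-2733/314=2685/314
M: M0=0, M1=2685/314, M2=-2733/314, M3=1776/157, M4=-3261/314, M5=0
seg 0: a=4, c=M0/2=0, d=(M1−M0)/(6·2)=895/1256, b=Δ0−h0·(2M0+M1)/6=-1154/157
seg 1: a=-5, c=M1/2=2685/628, d=(M2−M1)/(6·2)=-903/628, b=Δ1−h1·(2M1+M2)/6=377/314
seg 2: a=3, c=M2/2=-2733/628, d=(M3−M2)/(6·3)=2095/1884, b=Δ2−h2·(2M2+M3)/6=329/314
seg 3: a=-3, c=M3/2=888/157, d=(M4−M3)/(6·1)=-2271/628, b=Δ3−h3·(2M3+M4)/6=3115/628
seg 4: a=4, c=M4/2=-3261/628, d=(M5−M4)/(6·2)=1087/1256, b=Δ4−h4·(2M4+M5)/6=1703/314
t_q=31/4 → seg 3, τ=3/4; S=-3+3115/628·τ+888/157·τ²+-2271/628·τ³=95499/40192

  seg 0: a=4 b=-1154/157 c=0 d=895/1256
  seg 1: a=-5 b=377/314 c=2685/628 d=-903/628
  seg 2: a=3 b=329/314 c=-2733/628 d=2095/1884
  seg 3: a=-3 b=3115/628 c=888/157 d=-2271/628
  seg 4: a=4 b=1703/314 c=-3261/628 d=1087/1256
S(31/4) = 95499/40192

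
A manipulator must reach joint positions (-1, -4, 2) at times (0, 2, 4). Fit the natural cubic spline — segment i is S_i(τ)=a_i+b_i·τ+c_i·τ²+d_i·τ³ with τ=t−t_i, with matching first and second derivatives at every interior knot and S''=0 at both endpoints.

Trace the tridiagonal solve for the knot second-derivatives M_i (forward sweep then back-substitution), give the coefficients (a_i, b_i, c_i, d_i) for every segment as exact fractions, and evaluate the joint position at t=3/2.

Δ: Δ0=-3/2, Δ1=3
row 1: diag=8, rhs=27; c'=1/4, d'=27/8
back: M1=27/8
M: M0=0, M1=27/8, M2=0
seg 0: a=-1, c=M0/2=0, d=(M1−M0)/(6·2)=9/32, b=Δ0−h0·(2M0+M1)/6=-21/8
seg 1: a=-4, c=M1/2=27/16, d=(M2−M1)/(6·2)=-9/32, b=Δ1−h1·(2M1+M2)/6=3/4
t_q=3/2 → seg 0, τ=3/2; S=-1+-21/8·τ+0·τ²+9/32·τ³=-1021/256

  seg 0: a=-1 b=-21/8 c=0 d=9/32
  seg 1: a=-4 b=3/4 c=27/16 d=-9/32
S(3/2) = -1021/256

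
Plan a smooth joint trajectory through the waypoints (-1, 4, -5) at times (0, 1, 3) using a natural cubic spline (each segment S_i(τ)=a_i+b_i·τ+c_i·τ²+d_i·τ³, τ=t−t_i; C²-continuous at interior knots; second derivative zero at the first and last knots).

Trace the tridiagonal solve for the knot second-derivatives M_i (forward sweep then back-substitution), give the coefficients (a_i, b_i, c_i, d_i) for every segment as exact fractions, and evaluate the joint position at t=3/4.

Δ: Δ0=5, Δ1=-9/2
row 1: diag=6, rhs=-57; c'=1/3, d'=-19/2
back: M1=-19/2
M: M0=0, M1=-19/2, M2=0
seg 0: a=-1, c=M0/2=0, d=(M1−M0)/(6·1)=-19/12, b=Δ0−h0·(2M0+M1)/6=79/12
seg 1: a=4, c=M1/2=-19/4, d=(M2−M1)/(6·2)=19/24, b=Δ1−h1·(2M1+M2)/6=11/6
t_q=3/4 → seg 0, τ=3/4; S=-1+79/12·τ+0·τ²+-19/12·τ³=837/256

  seg 0: a=-1 b=79/12 c=0 d=-19/12
  seg 1: a=4 b=11/6 c=-19/4 d=19/24
S(3/4) = 837/256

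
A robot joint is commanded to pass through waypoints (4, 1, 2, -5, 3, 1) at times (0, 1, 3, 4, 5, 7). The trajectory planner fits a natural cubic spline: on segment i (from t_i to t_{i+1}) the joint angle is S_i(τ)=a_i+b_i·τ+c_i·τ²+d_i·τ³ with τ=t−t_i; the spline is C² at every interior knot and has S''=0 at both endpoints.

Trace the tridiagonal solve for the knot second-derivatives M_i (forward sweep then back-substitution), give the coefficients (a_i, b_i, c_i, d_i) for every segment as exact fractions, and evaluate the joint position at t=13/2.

Δ: Δ0=-3, Δ1=1/2, Δ2=-7, Δ3=8, Δ4=-1
row 1: diag=6, rhs=21; c'=1/3, d'=7/2
row 2: denom=6−2·1/3=16/3; d'=(-45−2·7/2)/(16/3)=-39/4
row 3: denom=4−1·3/16=61/16; d'=(90−1·-39/4)/(61/16)=1596/61
row 4: denom=6−1·16/61=350/61; d'=(-54−1·1596/61)/(350/61)=-489/35
back: M4=-489/35
back: M3=1596/61−16/61·-489/35=1044/35
back: M2=-39/4−3/16·1044/35=-537/35
back: M1=7/2−1/3·-537/35=603/70
M: M0=0, M1=603/70, M2=-537/35, M3=1044/35, M4=-489/35, M5=0
seg 0: a=4, c=M0/2=0, d=(M1−M0)/(6·1)=201/140, b=Δ0−h0·(2M0+M1)/6=-621/140
seg 1: a=1, c=M1/2=603/140, d=(M2−M1)/(6·2)=-559/280, b=Δ1−h1·(2M1+M2)/6=-9/70
seg 2: a=2, c=M2/2=-537/70, d=(M3−M2)/(6·1)=527/70, b=Δ2−h2·(2M2+M3)/6=-48/7
seg 3: a=-5, c=M3/2=522/35, d=(M4−M3)/(6·1)=-73/10, b=Δ3−h3·(2M3+M4)/6=27/70
seg 4: a=3, c=M4/2=-489/70, d=(M5−M4)/(6·2)=163/140, b=Δ4−h4·(2M4+M5)/6=291/35
t_q=13/2 → seg 4, τ=3/2; S=3+291/35·τ+-489/70·τ²+163/140·τ³=825/224

  seg 0: a=4 b=-621/140 c=0 d=201/140
  seg 1: a=1 b=-9/70 c=603/140 d=-559/280
  seg 2: a=2 b=-48/7 c=-537/70 d=527/70
  seg 3: a=-5 b=27/70 c=522/35 d=-73/10
  seg 4: a=3 b=291/35 c=-489/70 d=163/140
S(13/2) = 825/224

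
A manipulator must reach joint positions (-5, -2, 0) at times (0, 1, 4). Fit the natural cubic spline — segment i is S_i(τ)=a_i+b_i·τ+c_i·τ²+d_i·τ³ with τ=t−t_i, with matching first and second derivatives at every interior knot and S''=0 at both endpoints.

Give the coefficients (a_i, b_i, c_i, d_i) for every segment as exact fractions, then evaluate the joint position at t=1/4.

Δ: Δ0=3, Δ1=2/3
row 1: diag=8, rhs=-14; c'=3/8, d'=-7/4
back: M1=-7/4
M: M0=0, M1=-7/4, M2=0
seg 0: a=-5, c=M0/2=0, d=(M1−M0)/(6·1)=-7/24, b=Δ0−h0·(2M0+M1)/6=79/24
seg 1: a=-2, c=M1/2=-7/8, d=(M2−M1)/(6·3)=7/72, b=Δ1−h1·(2M1+M2)/6=29/12
t_q=1/4 → seg 0, τ=1/4; S=-5+79/24·τ+0·τ²+-7/24·τ³=-2141/512

  seg 0: a=-5 b=79/24 c=0 d=-7/24
  seg 1: a=-2 b=29/12 c=-7/8 d=7/72
S(1/4) = -2141/512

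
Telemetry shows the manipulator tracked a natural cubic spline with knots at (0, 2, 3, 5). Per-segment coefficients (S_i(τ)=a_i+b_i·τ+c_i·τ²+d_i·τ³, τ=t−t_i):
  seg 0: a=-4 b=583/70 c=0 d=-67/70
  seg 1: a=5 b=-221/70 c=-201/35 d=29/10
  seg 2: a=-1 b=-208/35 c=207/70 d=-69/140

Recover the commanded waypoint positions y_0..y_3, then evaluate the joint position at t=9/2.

y_0=-4 y_1=5 y_2=-1 y_3=-5
S(9/2) = -1103/224

y_0 = S_0(0) = a_0 = -4
y_1 = S_1(0) = a_1 = 5
y_2 = S_2(0) = a_2 = -1
y_3 = S_2(2) = -5
t_q=9/2 is in segment 2 (τ=3/2); S_2(τ)=-1103/224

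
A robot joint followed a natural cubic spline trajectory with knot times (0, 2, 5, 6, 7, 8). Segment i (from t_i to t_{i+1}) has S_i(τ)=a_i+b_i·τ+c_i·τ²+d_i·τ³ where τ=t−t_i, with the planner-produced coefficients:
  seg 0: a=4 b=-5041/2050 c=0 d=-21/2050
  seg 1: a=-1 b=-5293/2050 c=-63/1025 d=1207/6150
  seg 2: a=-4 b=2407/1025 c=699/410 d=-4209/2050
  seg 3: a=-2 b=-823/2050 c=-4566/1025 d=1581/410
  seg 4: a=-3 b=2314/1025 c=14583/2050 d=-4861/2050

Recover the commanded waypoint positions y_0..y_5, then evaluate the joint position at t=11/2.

y_0 = S_0(0) = a_0 = 4
y_1 = S_1(0) = a_1 = -1
y_2 = S_2(0) = a_2 = -4
y_3 = S_3(0) = a_3 = -2
y_4 = S_4(0) = a_4 = -3
y_5 = S_4(1) = 4
t_q=11/2 is in segment 2 (τ=1/2); S_2(τ)=-43563/16400

y_0=4 y_1=-1 y_2=-4 y_3=-2 y_4=-3 y_5=4
S(11/2) = -43563/16400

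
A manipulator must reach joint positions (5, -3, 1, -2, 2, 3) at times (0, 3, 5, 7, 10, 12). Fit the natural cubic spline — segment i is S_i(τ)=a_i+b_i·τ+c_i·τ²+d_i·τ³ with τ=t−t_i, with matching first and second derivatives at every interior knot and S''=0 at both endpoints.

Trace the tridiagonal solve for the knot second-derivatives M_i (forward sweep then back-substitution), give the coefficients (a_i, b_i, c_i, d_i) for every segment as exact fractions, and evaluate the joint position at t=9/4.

Δ: Δ0=-8/3, Δ1=2, Δ2=-3/2, Δ3=4/3, Δ4=1/2
row 1: diag=10, rhs=28; c'=1/5, d'=14/5
row 2: denom=8−2·1/5=38/5; d'=(-21−2·14/5)/(38/5)=-7/2
row 3: denom=10−2·5/19=180/19; d'=(17−2·-7/2)/(180/19)=38/15
row 4: denom=10−3·19/60=181/20; d'=(-5−3·38/15)/(181/20)=-252/181
back: M4=-252/181
back: M3=38/15−19/60·-252/181=1615/543
back: M2=-7/2−5/19·1615/543=-4651/1086
back: M1=14/5−1/5·-4651/1086=3971/1086
M: M0=0, M1=3971/1086, M2=-4651/1086, M3=1615/543, M4=-252/181, M5=0
seg 0: a=5, c=M0/2=0, d=(M1−M0)/(6·3)=3971/19548, b=Δ0−h0·(2M0+M1)/6=-9763/2172
seg 1: a=-3, c=M1/2=3971/2172, d=(M2−M1)/(6·2)=-479/724, b=Δ1−h1·(2M1+M2)/6=1075/1086
seg 2: a=1, c=M2/2=-4651/2172, d=(M3−M2)/(6·2)=2627/4344, b=Δ2−h2·(2M2+M3)/6=395/1086
seg 3: a=-2, c=M3/2=1615/1086, d=(M4−M3)/(6·3)=-2371/9774, b=Δ3−h3·(2M3+M4)/6=-171/181
seg 4: a=2, c=M4/2=-126/181, d=(M5−M4)/(6·2)=21/181, b=Δ4−h4·(2M4+M5)/6=517/362
t_q=9/4 → seg 0, τ=9/4; S=5+-9763/2172·τ+0·τ²+3971/19548·τ³=-129727/46336

  seg 0: a=5 b=-9763/2172 c=0 d=3971/19548
  seg 1: a=-3 b=1075/1086 c=3971/2172 d=-479/724
  seg 2: a=1 b=395/1086 c=-4651/2172 d=2627/4344
  seg 3: a=-2 b=-171/181 c=1615/1086 d=-2371/9774
  seg 4: a=2 b=517/362 c=-126/181 d=21/181
S(9/4) = -129727/46336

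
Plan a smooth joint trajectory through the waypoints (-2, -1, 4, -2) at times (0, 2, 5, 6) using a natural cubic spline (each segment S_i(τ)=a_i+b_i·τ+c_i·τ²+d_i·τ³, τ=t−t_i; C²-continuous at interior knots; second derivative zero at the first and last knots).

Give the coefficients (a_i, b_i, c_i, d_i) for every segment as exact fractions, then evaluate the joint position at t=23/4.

Δ: Δ0=1/2, Δ1=5/3, Δ2=-6
row 1: diag=10, rhs=7; c'=3/10, d'=7/10
row 2: denom=8−3·3/10=71/10; d'=(-46−3·7/10)/(71/10)=-481/71
back: M2=-481/71
back: M1=7/10−3/10·-481/71=194/71
M: M0=0, M1=194/71, M2=-481/71, M3=0
seg 0: a=-2, c=M0/2=0, d=(M1−M0)/(6·2)=97/426, b=Δ0−h0·(2M0+M1)/6=-175/426
seg 1: a=-1, c=M1/2=97/71, d=(M2−M1)/(6·3)=-75/142, b=Δ1−h1·(2M1+M2)/6=989/426
seg 2: a=4, c=M2/2=-481/142, d=(M3−M2)/(6·1)=481/426, b=Δ2−h2·(2M2+M3)/6=-797/213
t_q=23/4 → seg 2, τ=3/4; S=4+-797/213·τ+-481/142·τ²+481/426·τ³=-2139/9088

  seg 0: a=-2 b=-175/426 c=0 d=97/426
  seg 1: a=-1 b=989/426 c=97/71 d=-75/142
  seg 2: a=4 b=-797/213 c=-481/142 d=481/426
S(23/4) = -2139/9088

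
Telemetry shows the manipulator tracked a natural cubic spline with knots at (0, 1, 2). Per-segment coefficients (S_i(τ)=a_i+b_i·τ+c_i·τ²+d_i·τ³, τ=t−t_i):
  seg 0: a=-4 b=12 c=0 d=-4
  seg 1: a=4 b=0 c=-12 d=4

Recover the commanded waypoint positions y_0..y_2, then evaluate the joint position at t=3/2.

y_0 = S_0(0) = a_0 = -4
y_1 = S_1(0) = a_1 = 4
y_2 = S_1(1) = -4
t_q=3/2 is in segment 1 (τ=1/2); S_1(τ)=3/2

y_0=-4 y_1=4 y_2=-4
S(3/2) = 3/2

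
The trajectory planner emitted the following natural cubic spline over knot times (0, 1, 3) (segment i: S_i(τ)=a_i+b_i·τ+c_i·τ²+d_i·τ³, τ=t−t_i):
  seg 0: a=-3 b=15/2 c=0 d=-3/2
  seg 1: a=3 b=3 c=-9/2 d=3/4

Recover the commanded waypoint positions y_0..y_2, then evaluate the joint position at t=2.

y_0 = S_0(0) = a_0 = -3
y_1 = S_1(0) = a_1 = 3
y_2 = S_1(2) = -3
t_q=2 is in segment 1 (τ=1); S_1(τ)=9/4

y_0=-3 y_1=3 y_2=-3
S(2) = 9/4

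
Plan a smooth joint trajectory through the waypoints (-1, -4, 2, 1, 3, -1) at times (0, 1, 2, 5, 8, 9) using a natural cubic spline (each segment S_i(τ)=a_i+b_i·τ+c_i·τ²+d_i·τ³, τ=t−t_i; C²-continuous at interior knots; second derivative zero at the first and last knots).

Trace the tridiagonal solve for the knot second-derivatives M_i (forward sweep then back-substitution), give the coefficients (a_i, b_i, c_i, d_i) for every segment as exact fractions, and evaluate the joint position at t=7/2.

Δ: Δ0=-3, Δ1=6, Δ2=-1/3, Δ3=2/3, Δ4=-4
row 1: diag=4, rhs=54; c'=1/4, d'=27/2
row 2: denom=8−1·1/4=31/4; d'=(-38−1·27/2)/(31/4)=-206/31
row 3: denom=12−3·12/31=336/31; d'=(6−3·-206/31)/(336/31)=67/28
row 4: denom=8−3·31/112=803/112; d'=(-28−3·67/28)/(803/112)=-3940/803
back: M4=-3940/803
back: M3=67/28−31/112·-3940/803=3012/803
back: M2=-206/31−12/31·3012/803=-6502/803
back: M1=27/2−1/4·-6502/803=12466/803
M: M0=0, M1=12466/803, M2=-6502/803, M3=3012/803, M4=-3940/803, M5=0
seg 0: a=-1, c=M0/2=0, d=(M1−M0)/(6·1)=6233/2409, b=Δ0−h0·(2M0+M1)/6=-13460/2409
seg 1: a=-4, c=M1/2=6233/803, d=(M2−M1)/(6·1)=-9484/2409, b=Δ1−h1·(2M1+M2)/6=5239/2409
seg 2: a=2, c=M2/2=-3251/803, d=(M3−M2)/(6·3)=4757/7227, b=Δ2−h2·(2M2+M3)/6=14185/2409
seg 3: a=1, c=M3/2=1506/803, d=(M4−M3)/(6·3)=-316/657, b=Δ3−h3·(2M3+M4)/6=-1520/2409
seg 4: a=3, c=M4/2=-1970/803, d=(M5−M4)/(6·1)=1970/2409, b=Δ4−h4·(2M4+M5)/6=-5696/2409
t_q=7/2 → seg 2, τ=3/2; S=2+14185/2409·τ+-3251/803·τ²+4757/7227·τ³=25341/6424

  seg 0: a=-1 b=-13460/2409 c=0 d=6233/2409
  seg 1: a=-4 b=5239/2409 c=6233/803 d=-9484/2409
  seg 2: a=2 b=14185/2409 c=-3251/803 d=4757/7227
  seg 3: a=1 b=-1520/2409 c=1506/803 d=-316/657
  seg 4: a=3 b=-5696/2409 c=-1970/803 d=1970/2409
S(7/2) = 25341/6424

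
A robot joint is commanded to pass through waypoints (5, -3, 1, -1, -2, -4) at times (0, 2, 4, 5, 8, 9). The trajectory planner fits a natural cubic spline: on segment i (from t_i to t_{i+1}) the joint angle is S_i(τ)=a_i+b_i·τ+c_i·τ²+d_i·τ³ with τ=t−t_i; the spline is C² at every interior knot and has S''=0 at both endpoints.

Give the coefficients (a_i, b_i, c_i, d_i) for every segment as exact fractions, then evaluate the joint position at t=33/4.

  seg 0: a=5 b=-10681/1767 c=0 d=3613/7068
  seg 1: a=-3 b=158/1767 c=3613/1178 d=-7463/7068
  seg 2: a=1 b=-553/1767 c=-1925/589 d=2794/1767
  seg 3: a=-1 b=-3721/1767 c=869/589 d=-521/1767
  seg 4: a=-2 b=-2146/1767 c=-694/589 d=694/1767
S(33/4) = -44691/18848

Δ: Δ0=-4, Δ1=2, Δ2=-2, Δ3=-1/3, Δ4=-2
row 1: diag=8, rhs=36; c'=1/4, d'=9/2
row 2: denom=6−2·1/4=11/2; d'=(-24−2·9/2)/(11/2)=-6
row 3: denom=8−1·2/11=86/11; d'=(10−1·-6)/(86/11)=88/43
row 4: denom=8−3·33/86=589/86; d'=(-10−3·88/43)/(589/86)=-1388/589
back: M4=-1388/589
back: M3=88/43−33/86·-1388/589=1738/589
back: M2=-6−2/11·1738/589=-3850/589
back: M1=9/2−1/4·-3850/589=3613/589
M: M0=0, M1=3613/589, M2=-3850/589, M3=1738/589, M4=-1388/589, M5=0
seg 0: a=5, c=M0/2=0, d=(M1−M0)/(6·2)=3613/7068, b=Δ0−h0·(2M0+M1)/6=-10681/1767
seg 1: a=-3, c=M1/2=3613/1178, d=(M2−M1)/(6·2)=-7463/7068, b=Δ1−h1·(2M1+M2)/6=158/1767
seg 2: a=1, c=M2/2=-1925/589, d=(M3−M2)/(6·1)=2794/1767, b=Δ2−h2·(2M2+M3)/6=-553/1767
seg 3: a=-1, c=M3/2=869/589, d=(M4−M3)/(6·3)=-521/1767, b=Δ3−h3·(2M3+M4)/6=-3721/1767
seg 4: a=-2, c=M4/2=-694/589, d=(M5−M4)/(6·1)=694/1767, b=Δ4−h4·(2M4+M5)/6=-2146/1767
t_q=33/4 → seg 4, τ=1/4; S=-2+-2146/1767·τ+-694/589·τ²+694/1767·τ³=-44691/18848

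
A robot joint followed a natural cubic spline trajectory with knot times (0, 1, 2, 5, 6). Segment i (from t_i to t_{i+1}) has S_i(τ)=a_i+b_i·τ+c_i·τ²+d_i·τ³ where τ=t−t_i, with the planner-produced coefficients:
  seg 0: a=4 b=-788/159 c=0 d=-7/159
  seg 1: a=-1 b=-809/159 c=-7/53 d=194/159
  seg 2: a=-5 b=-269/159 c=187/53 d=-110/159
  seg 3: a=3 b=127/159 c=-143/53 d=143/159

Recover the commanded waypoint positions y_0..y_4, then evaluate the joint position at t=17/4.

y_0 = S_0(0) = a_0 = 4
y_1 = S_1(0) = a_1 = -1
y_2 = S_2(0) = a_2 = -5
y_3 = S_3(0) = a_3 = 3
y_4 = S_3(1) = 2
t_q=17/4 is in segment 2 (τ=9/4); S_2(τ)=1993/1696

y_0=4 y_1=-1 y_2=-5 y_3=3 y_4=2
S(17/4) = 1993/1696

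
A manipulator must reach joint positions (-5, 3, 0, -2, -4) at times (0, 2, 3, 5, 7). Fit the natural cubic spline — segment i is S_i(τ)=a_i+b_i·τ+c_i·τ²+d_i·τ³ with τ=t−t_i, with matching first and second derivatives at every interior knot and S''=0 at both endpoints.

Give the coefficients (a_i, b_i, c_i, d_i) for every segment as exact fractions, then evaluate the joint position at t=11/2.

Δ: Δ0=4, Δ1=-3, Δ2=-1, Δ3=-1
row 1: diag=6, rhs=-42; c'=1/6, d'=-7
row 2: denom=6−1·1/6=35/6; d'=(12−1·-7)/(35/6)=114/35
row 3: denom=8−2·12/35=256/35; d'=(0−2·114/35)/(256/35)=-57/64
back: M3=-57/64
back: M2=114/35−12/35·-57/64=57/16
back: M1=-7−1/6·57/16=-243/32
M: M0=0, M1=-243/32, M2=57/16, M3=-57/64, M4=0
seg 0: a=-5, c=M0/2=0, d=(M1−M0)/(6·2)=-81/128, b=Δ0−h0·(2M0+M1)/6=209/32
seg 1: a=3, c=M1/2=-243/64, d=(M2−M1)/(6·1)=119/64, b=Δ1−h1·(2M1+M2)/6=-17/16
seg 2: a=0, c=M2/2=57/32, d=(M3−M2)/(6·2)=-95/256, b=Δ2−h2·(2M2+M3)/6=-197/64
seg 3: a=-2, c=M3/2=-57/128, d=(M4−M3)/(6·2)=19/256, b=Δ3−h3·(2M3+M4)/6=-13/32
t_q=11/2 → seg 3, τ=1/2; S=-2+-13/32·τ+-57/128·τ²+19/256·τ³=-4721/2048

  seg 0: a=-5 b=209/32 c=0 d=-81/128
  seg 1: a=3 b=-17/16 c=-243/64 d=119/64
  seg 2: a=0 b=-197/64 c=57/32 d=-95/256
  seg 3: a=-2 b=-13/32 c=-57/128 d=19/256
S(11/2) = -4721/2048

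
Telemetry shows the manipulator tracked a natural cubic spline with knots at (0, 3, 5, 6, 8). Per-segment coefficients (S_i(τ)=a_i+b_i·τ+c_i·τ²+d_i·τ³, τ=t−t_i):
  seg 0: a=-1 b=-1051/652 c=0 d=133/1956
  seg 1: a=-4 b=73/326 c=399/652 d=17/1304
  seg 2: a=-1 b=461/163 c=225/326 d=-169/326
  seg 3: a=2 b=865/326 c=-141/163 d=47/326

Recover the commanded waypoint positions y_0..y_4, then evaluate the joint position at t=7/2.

y_0=-1 y_1=-4 y_2=-1 y_3=2 y_4=5
S(7/2) = -38947/10432

y_0 = S_0(0) = a_0 = -1
y_1 = S_1(0) = a_1 = -4
y_2 = S_2(0) = a_2 = -1
y_3 = S_3(0) = a_3 = 2
y_4 = S_3(2) = 5
t_q=7/2 is in segment 1 (τ=1/2); S_1(τ)=-38947/10432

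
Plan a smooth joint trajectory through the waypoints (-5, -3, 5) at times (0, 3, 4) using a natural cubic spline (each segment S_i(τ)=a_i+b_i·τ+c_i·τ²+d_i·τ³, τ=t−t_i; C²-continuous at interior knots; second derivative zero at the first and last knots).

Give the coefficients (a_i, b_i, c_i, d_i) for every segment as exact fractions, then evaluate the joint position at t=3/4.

Δ: Δ0=2/3, Δ1=8
row 1: diag=8, rhs=44; c'=1/8, d'=11/2
back: M1=11/2
M: M0=0, M1=11/2, M2=0
seg 0: a=-5, c=M0/2=0, d=(M1−M0)/(6·3)=11/36, b=Δ0−h0·(2M0+M1)/6=-25/12
seg 1: a=-3, c=M1/2=11/4, d=(M2−M1)/(6·1)=-11/12, b=Δ1−h1·(2M1+M2)/6=37/6
t_q=3/4 → seg 0, τ=3/4; S=-5+-25/12·τ+0·τ²+11/36·τ³=-1647/256

  seg 0: a=-5 b=-25/12 c=0 d=11/36
  seg 1: a=-3 b=37/6 c=11/4 d=-11/12
S(3/4) = -1647/256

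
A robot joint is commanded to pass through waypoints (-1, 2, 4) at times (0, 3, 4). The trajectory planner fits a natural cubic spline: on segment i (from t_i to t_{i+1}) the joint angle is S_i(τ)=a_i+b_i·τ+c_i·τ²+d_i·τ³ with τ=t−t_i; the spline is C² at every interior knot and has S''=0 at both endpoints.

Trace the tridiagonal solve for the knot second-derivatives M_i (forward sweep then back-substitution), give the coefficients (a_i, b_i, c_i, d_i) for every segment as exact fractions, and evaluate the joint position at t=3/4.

Δ: Δ0=1, Δ1=2
row 1: diag=8, rhs=6; c'=1/8, d'=3/4
back: M1=3/4
M: M0=0, M1=3/4, M2=0
seg 0: a=-1, c=M0/2=0, d=(M1−M0)/(6·3)=1/24, b=Δ0−h0·(2M0+M1)/6=5/8
seg 1: a=2, c=M1/2=3/8, d=(M2−M1)/(6·1)=-1/8, b=Δ1−h1·(2M1+M2)/6=7/4
t_q=3/4 → seg 0, τ=3/4; S=-1+5/8·τ+0·τ²+1/24·τ³=-263/512

  seg 0: a=-1 b=5/8 c=0 d=1/24
  seg 1: a=2 b=7/4 c=3/8 d=-1/8
S(3/4) = -263/512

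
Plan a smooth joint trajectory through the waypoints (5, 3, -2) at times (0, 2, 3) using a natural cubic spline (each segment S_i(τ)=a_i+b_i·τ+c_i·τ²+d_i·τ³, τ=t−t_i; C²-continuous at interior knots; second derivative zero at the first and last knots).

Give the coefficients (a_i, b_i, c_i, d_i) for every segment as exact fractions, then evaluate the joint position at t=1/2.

  seg 0: a=5 b=1/3 c=0 d=-1/3
  seg 1: a=3 b=-11/3 c=-2 d=2/3
S(1/2) = 41/8

Δ: Δ0=-1, Δ1=-5
row 1: diag=6, rhs=-24; c'=1/6, d'=-4
back: M1=-4
M: M0=0, M1=-4, M2=0
seg 0: a=5, c=M0/2=0, d=(M1−M0)/(6·2)=-1/3, b=Δ0−h0·(2M0+M1)/6=1/3
seg 1: a=3, c=M1/2=-2, d=(M2−M1)/(6·1)=2/3, b=Δ1−h1·(2M1+M2)/6=-11/3
t_q=1/2 → seg 0, τ=1/2; S=5+1/3·τ+0·τ²+-1/3·τ³=41/8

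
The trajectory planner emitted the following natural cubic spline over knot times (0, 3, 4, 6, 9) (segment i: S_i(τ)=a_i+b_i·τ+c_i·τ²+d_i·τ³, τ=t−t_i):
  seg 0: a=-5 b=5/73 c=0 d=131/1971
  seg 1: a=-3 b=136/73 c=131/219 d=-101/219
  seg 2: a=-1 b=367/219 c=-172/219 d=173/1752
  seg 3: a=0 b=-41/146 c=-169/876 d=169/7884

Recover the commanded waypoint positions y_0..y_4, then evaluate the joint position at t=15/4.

y_0 = S_0(0) = a_0 = -5
y_1 = S_1(0) = a_1 = -3
y_2 = S_2(0) = a_2 = -1
y_3 = S_3(0) = a_3 = 0
y_4 = S_3(3) = -2
t_q=15/4 is in segment 1 (τ=3/4); S_1(τ)=-6825/4672

y_0=-5 y_1=-3 y_2=-1 y_3=0 y_4=-2
S(15/4) = -6825/4672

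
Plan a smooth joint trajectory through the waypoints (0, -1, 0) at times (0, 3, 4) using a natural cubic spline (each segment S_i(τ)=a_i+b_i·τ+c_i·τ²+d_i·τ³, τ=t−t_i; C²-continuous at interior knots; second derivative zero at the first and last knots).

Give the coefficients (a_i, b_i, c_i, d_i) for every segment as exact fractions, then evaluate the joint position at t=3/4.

  seg 0: a=0 b=-5/6 c=0 d=1/18
  seg 1: a=-1 b=2/3 c=1/2 d=-1/6
S(3/4) = -77/128

Δ: Δ0=-1/3, Δ1=1
row 1: diag=8, rhs=8; c'=1/8, d'=1
back: M1=1
M: M0=0, M1=1, M2=0
seg 0: a=0, c=M0/2=0, d=(M1−M0)/(6·3)=1/18, b=Δ0−h0·(2M0+M1)/6=-5/6
seg 1: a=-1, c=M1/2=1/2, d=(M2−M1)/(6·1)=-1/6, b=Δ1−h1·(2M1+M2)/6=2/3
t_q=3/4 → seg 0, τ=3/4; S=0+-5/6·τ+0·τ²+1/18·τ³=-77/128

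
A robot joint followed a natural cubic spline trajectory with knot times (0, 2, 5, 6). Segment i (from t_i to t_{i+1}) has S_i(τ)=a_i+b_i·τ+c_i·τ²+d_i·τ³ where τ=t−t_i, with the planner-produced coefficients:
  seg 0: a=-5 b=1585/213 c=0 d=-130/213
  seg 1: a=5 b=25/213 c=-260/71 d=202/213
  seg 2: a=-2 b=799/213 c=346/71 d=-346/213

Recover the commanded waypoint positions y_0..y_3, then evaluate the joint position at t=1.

y_0 = S_0(0) = a_0 = -5
y_1 = S_1(0) = a_1 = 5
y_2 = S_2(0) = a_2 = -2
y_3 = S_2(1) = 5
t_q=1 is in segment 0 (τ=1); S_0(τ)=130/71

y_0=-5 y_1=5 y_2=-2 y_3=5
S(1) = 130/71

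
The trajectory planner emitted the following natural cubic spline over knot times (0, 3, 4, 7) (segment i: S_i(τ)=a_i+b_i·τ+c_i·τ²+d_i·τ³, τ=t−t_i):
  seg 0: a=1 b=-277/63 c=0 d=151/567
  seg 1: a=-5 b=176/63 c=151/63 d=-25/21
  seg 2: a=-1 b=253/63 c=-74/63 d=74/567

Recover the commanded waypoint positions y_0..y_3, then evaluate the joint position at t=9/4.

y_0=1 y_1=-5 y_2=-1 y_3=4
S(9/4) = -375/64

y_0 = S_0(0) = a_0 = 1
y_1 = S_1(0) = a_1 = -5
y_2 = S_2(0) = a_2 = -1
y_3 = S_2(3) = 4
t_q=9/4 is in segment 0 (τ=9/4); S_0(τ)=-375/64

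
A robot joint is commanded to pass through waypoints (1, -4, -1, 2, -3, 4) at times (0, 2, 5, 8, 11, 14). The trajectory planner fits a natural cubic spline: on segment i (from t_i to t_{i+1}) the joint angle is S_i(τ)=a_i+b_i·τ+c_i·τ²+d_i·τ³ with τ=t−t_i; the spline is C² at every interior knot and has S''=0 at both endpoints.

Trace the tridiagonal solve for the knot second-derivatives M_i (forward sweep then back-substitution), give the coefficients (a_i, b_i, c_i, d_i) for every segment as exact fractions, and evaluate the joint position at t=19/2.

Δ: Δ0=-5/2, Δ1=1, Δ2=1, Δ3=-5/3, Δ4=7/3
row 1: diag=10, rhs=21; c'=3/10, d'=21/10
row 2: denom=12−3·3/10=111/10; d'=(0−3·21/10)/(111/10)=-21/37
row 3: denom=12−3·10/37=414/37; d'=(-16−3·-21/37)/(414/37)=-23/18
row 4: denom=12−3·37/138=515/46; d'=(24−3·-23/18)/(515/46)=3841/1545
back: M4=3841/1545
back: M3=-23/18−37/138·3841/1545=-3004/1545
back: M2=-21/37−10/37·-3004/1545=-13/309
back: M1=21/10−3/10·-13/309=1088/515
M: M0=0, M1=1088/515, M2=-13/309, M3=-3004/1545, M4=3841/1545, M5=0
seg 0: a=1, c=M0/2=0, d=(M1−M0)/(6·2)=272/1545, b=Δ0−h0·(2M0+M1)/6=-9901/3090
seg 1: a=-4, c=M1/2=544/515, d=(M2−M1)/(6·3)=-3329/27810, b=Δ1−h1·(2M1+M2)/6=-3373/3090
seg 2: a=-1, c=M2/2=-13/618, d=(M3−M2)/(6·3)=-2939/27810, b=Δ2−h2·(2M2+M3)/6=3112/1545
seg 3: a=2, c=M3/2=-1502/1545, d=(M4−M3)/(6·3)=1369/5562, b=Δ3−h3·(2M3+M4)/6=-2983/3090
seg 4: a=-3, c=M4/2=3841/3090, d=(M5−M4)/(6·3)=-3841/27810, b=Δ4−h4·(2M4+M5)/6=-236/1545
t_q=19/2 → seg 3, τ=3/2; S=2+-2983/3090·τ+-1502/1545·τ²+1369/5562·τ³=-6631/8240

  seg 0: a=1 b=-9901/3090 c=0 d=272/1545
  seg 1: a=-4 b=-3373/3090 c=544/515 d=-3329/27810
  seg 2: a=-1 b=3112/1545 c=-13/618 d=-2939/27810
  seg 3: a=2 b=-2983/3090 c=-1502/1545 d=1369/5562
  seg 4: a=-3 b=-236/1545 c=3841/3090 d=-3841/27810
S(19/2) = -6631/8240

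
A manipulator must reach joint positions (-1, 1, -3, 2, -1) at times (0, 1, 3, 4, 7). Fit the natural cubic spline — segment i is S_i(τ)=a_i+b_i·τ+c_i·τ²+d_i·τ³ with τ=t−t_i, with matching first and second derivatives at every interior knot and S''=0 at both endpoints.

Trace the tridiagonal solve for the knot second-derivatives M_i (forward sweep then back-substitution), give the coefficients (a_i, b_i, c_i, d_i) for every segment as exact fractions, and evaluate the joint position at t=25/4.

Δ: Δ0=2, Δ1=-2, Δ2=5, Δ3=-1
row 1: diag=6, rhs=-24; c'=1/3, d'=-4
row 2: denom=6−2·1/3=16/3; d'=(42−2·-4)/(16/3)=75/8
row 3: denom=8−1·3/16=125/16; d'=(-36−1·75/8)/(125/16)=-726/125
back: M3=-726/125
back: M2=75/8−3/16·-726/125=1308/125
back: M1=-4−1/3·1308/125=-936/125
M: M0=0, M1=-936/125, M2=1308/125, M3=-726/125, M4=0
seg 0: a=-1, c=M0/2=0, d=(M1−M0)/(6·1)=-156/125, b=Δ0−h0·(2M0+M1)/6=406/125
seg 1: a=1, c=M1/2=-468/125, d=(M2−M1)/(6·2)=187/125, b=Δ1−h1·(2M1+M2)/6=-62/125
seg 2: a=-3, c=M2/2=654/125, d=(M3−M2)/(6·1)=-339/125, b=Δ2−h2·(2M2+M3)/6=62/25
seg 3: a=2, c=M3/2=-363/125, d=(M4−M3)/(6·3)=121/375, b=Δ3−h3·(2M3+M4)/6=601/125
t_q=25/4 → seg 3, τ=9/4; S=2+601/125·τ+-363/125·τ²+121/375·τ³=2867/1600

  seg 0: a=-1 b=406/125 c=0 d=-156/125
  seg 1: a=1 b=-62/125 c=-468/125 d=187/125
  seg 2: a=-3 b=62/25 c=654/125 d=-339/125
  seg 3: a=2 b=601/125 c=-363/125 d=121/375
S(25/4) = 2867/1600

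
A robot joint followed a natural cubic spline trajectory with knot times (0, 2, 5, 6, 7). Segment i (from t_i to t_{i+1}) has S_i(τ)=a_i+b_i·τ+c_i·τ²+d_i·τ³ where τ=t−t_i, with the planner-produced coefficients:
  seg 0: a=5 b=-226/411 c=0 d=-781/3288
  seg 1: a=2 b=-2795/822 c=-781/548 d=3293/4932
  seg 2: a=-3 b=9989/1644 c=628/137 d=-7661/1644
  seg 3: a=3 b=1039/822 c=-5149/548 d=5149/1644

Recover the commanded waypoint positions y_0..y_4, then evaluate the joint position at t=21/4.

y_0=5 y_1=2 y_2=-3 y_3=3 y_4=-2
S(21/4) = -44447/35072

y_0 = S_0(0) = a_0 = 5
y_1 = S_1(0) = a_1 = 2
y_2 = S_2(0) = a_2 = -3
y_3 = S_3(0) = a_3 = 3
y_4 = S_3(1) = -2
t_q=21/4 is in segment 2 (τ=1/4); S_2(τ)=-44447/35072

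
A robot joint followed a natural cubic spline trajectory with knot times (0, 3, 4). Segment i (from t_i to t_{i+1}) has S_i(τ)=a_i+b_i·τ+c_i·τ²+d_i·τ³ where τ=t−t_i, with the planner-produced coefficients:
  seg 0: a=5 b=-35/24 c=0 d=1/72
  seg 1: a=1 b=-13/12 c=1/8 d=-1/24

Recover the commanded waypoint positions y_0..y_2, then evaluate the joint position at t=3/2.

y_0=5 y_1=1 y_2=0
S(3/2) = 183/64

y_0 = S_0(0) = a_0 = 5
y_1 = S_1(0) = a_1 = 1
y_2 = S_1(1) = 0
t_q=3/2 is in segment 0 (τ=3/2); S_0(τ)=183/64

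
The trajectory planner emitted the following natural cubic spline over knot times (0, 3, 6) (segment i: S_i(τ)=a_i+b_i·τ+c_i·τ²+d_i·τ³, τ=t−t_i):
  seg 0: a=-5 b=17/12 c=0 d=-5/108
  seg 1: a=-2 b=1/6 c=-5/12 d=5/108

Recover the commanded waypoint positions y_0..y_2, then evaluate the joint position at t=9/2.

y_0=-5 y_1=-2 y_2=-4
S(9/2) = -81/32

y_0 = S_0(0) = a_0 = -5
y_1 = S_1(0) = a_1 = -2
y_2 = S_1(3) = -4
t_q=9/2 is in segment 1 (τ=3/2); S_1(τ)=-81/32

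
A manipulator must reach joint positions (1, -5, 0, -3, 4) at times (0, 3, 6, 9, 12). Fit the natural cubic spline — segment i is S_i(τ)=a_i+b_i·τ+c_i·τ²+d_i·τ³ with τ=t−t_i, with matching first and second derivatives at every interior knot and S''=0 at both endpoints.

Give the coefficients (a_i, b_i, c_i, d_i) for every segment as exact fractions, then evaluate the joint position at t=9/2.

  seg 0: a=1 b=-181/56 c=0 d=23/168
  seg 1: a=-5 b=13/28 c=69/56 d=-419/1512
  seg 2: a=0 b=3/8 c=-53/42 d=15/56
  seg 3: a=-3 b=1/28 c=193/168 d=-193/1512
S(9/2) = -1105/448

Δ: Δ0=-2, Δ1=5/3, Δ2=-1, Δ3=7/3
row 1: diag=12, rhs=22; c'=1/4, d'=11/6
row 2: denom=12−3·1/4=45/4; d'=(-16−3·11/6)/(45/4)=-86/45
row 3: denom=12−3·4/15=56/5; d'=(20−3·-86/45)/(56/5)=193/84
back: M3=193/84
back: M2=-86/45−4/15·193/84=-53/21
back: M1=11/6−1/4·-53/21=69/28
M: M0=0, M1=69/28, M2=-53/21, M3=193/84, M4=0
seg 0: a=1, c=M0/2=0, d=(M1−M0)/(6·3)=23/168, b=Δ0−h0·(2M0+M1)/6=-181/56
seg 1: a=-5, c=M1/2=69/56, d=(M2−M1)/(6·3)=-419/1512, b=Δ1−h1·(2M1+M2)/6=13/28
seg 2: a=0, c=M2/2=-53/42, d=(M3−M2)/(6·3)=15/56, b=Δ2−h2·(2M2+M3)/6=3/8
seg 3: a=-3, c=M3/2=193/168, d=(M4−M3)/(6·3)=-193/1512, b=Δ3−h3·(2M3+M4)/6=1/28
t_q=9/2 → seg 1, τ=3/2; S=-5+13/28·τ+69/56·τ²+-419/1512·τ³=-1105/448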